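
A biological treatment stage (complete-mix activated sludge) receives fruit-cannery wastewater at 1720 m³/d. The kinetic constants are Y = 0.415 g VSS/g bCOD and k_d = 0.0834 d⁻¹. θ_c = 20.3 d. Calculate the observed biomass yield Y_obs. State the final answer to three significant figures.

Observed yield with endogenous decay: Y_obs = Y / (1 + k_d·θ_c) = 0.415 / (1 + 0.0834 × 20.3) = 0.415 / 2.693 = 0.1541 g VSS/g bCOD.

Y_obs ≈ 0.154 g VSS/g bCOD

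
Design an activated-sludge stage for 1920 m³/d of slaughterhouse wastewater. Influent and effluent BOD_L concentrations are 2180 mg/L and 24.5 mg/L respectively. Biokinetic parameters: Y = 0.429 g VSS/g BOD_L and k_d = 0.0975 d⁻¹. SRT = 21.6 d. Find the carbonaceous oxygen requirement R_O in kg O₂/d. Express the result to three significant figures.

Observed yield with endogenous decay: Y_obs = Y / (1 + k_d·θ_c) = 0.429 / (1 + 0.0975 × 21.6) = 0.429 / 3.106 = 0.1381 g VSS/g BOD_L.
Q·(S₀ − S) = 1920 × (2180 − 24.5) × 10⁻³ = 4139 kg/d removed.
Net sludge production P_X = 0.1381 × 4139 = 571.6 kg VSS/d.
R_O = Q·(S₀ − S) − 1.42·P_X = 4139 − 1.42 × 571.6 = 3327 kg O₂/d.

R_O ≈ 3330 kg O₂/d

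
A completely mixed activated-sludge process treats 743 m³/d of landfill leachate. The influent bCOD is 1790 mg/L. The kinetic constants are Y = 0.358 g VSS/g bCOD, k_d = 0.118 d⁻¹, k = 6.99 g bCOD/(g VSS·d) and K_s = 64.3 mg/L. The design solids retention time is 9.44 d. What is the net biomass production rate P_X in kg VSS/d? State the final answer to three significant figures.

P_X ≈ 224 kg VSS/d

For a completely mixed reactor with recycle the Lawrence–McCarty relation gives S = K_s·(1 + k_d·θ_c) / [θ_c·(Y·k − k_d) − 1] = 64.3 × (1 + 0.118 × 9.44) / [9.44 × (0.358 × 6.99 − 0.118) − 1] = 135.9 / 21.51 = 6.319 mg/L.
Observed yield with endogenous decay: Y_obs = Y / (1 + k_d·θ_c) = 0.358 / (1 + 0.118 × 9.44) = 0.358 / 2.114 = 0.1694 g VSS/g bCOD.
Q·(S₀ − S) = 743 × (1790 − 6.32) × 10⁻³ = 1325 kg/d removed.
So the net sludge growth is P_X = 0.1694 × 1325 = 224.4 kg VSS/d.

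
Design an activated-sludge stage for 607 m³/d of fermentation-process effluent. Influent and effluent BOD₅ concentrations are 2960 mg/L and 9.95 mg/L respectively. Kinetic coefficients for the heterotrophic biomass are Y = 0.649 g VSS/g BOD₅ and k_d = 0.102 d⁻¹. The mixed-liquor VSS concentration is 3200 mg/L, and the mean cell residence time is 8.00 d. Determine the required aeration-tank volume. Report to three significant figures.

V ≈ 1600 m³

Steady-state biomass mass balance: V·X·(1 + k_d·θ_c) = Y·Q·(S₀ − S)·θ_c, so V = 0.649 × 607 × (2960 − 9.95) × 8.00 / [3200 × (1 + 0.102 × 8.00)] = 9.3×10^6 / 5811 = 1600 m³.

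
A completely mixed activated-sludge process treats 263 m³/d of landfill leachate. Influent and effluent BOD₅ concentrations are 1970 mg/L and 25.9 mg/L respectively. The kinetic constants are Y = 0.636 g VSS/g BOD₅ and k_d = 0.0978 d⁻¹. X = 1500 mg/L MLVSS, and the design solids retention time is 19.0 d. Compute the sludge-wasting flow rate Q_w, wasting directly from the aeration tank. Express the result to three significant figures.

Q_w ≈ 75.8 m³/d

Steady-state biomass mass balance: V·X·(1 + k_d·θ_c) = Y·Q·(S₀ − S)·θ_c, so V = 0.636 × 263 × (1970 − 25.9) × 19.0 / [1500 × (1 + 0.0978 × 19.0)] = 6.18×10^6 / 4287 = 1441 m³.
With mixed-liquor wasting, θ_c = V/Q_w, so Q_w = V/θ_c = 1441/19.0 = 75.85 m³/d.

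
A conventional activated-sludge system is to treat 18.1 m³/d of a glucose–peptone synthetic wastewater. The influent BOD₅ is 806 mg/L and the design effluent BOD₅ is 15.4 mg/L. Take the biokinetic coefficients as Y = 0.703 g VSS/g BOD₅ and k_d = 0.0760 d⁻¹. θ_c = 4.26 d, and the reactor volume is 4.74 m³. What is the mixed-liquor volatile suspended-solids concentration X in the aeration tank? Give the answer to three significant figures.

From V·X·(1 + k_d·θ_c) = Y·Q·(S₀ − S)·θ_c: X = 0.703 × 18.1 × (806 − 15.4) × 4.26 / [4.74 × (1 + 0.0760 × 4.26)] = 6830 mg/L.

X ≈ 6830 mg/L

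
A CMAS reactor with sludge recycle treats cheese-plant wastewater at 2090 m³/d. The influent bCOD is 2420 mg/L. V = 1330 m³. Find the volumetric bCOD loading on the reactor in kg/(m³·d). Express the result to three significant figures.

Volumetric loading L_v = Q·S₀ / V = 2090 × 2420 g/m³ / 1330 m³ = 3803 g/(m³·d) = 3.803 kg bCOD/(m³·d).

L_v ≈ 3.80 kg bCOD/(m³·d)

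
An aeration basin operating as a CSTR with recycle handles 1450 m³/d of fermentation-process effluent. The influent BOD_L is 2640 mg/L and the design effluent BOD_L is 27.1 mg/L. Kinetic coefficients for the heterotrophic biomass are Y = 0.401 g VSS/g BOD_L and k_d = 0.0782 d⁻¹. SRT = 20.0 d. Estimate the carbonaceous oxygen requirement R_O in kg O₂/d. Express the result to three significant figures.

R_O ≈ 2950 kg O₂/d

Y_obs = Y / (1 + k_d θ_c) = 0.401 / (1 + 0.0782 × 20.0) = 0.401 / 2.564 = 0.1564.
Substrate removed = Q·(S₀ − S) = 1450 m³/d × (2640 − 27.1) g/m³ = 3.79×10^6 g/d = 3789 kg/d.
Net sludge production P_X = 0.1564 × 3789 = 592.5 kg VSS/d.
R_O = Q·(S₀ − S) − 1.42·P_X = 3789 − 1.42 × 592.5 = 2947 kg O₂/d.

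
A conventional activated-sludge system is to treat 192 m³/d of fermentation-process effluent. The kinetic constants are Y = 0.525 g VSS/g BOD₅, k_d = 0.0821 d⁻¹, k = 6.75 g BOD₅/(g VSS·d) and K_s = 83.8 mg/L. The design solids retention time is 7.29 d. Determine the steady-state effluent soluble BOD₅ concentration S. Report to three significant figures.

S ≈ 5.53 mg/L

For a completely mixed reactor with recycle the Lawrence–McCarty relation gives S = K_s·(1 + k_d·θ_c) / [θ_c·(Y·k − k_d) − 1] = 83.8 × (1 + 0.0821 × 7.29) / [7.29 × (0.525 × 6.75 − 0.0821) − 1] = 134.0 / 24.24 = 5.527 mg/L.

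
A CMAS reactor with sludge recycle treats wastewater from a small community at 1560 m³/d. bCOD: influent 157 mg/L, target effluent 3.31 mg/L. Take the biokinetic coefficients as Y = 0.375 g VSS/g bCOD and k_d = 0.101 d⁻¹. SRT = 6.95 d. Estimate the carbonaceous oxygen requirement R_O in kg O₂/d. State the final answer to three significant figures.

R_O ≈ 165 kg O₂/d

Y_obs = Y / (1 + k_d θ_c) = 0.375 / (1 + 0.101 × 6.95) = 0.375 / 1.702 = 0.2203.
Substrate removed = Q·(S₀ − S) = 1560 m³/d × (157 − 3.31) g/m³ = 2.4×10^5 g/d = 239.8 kg/d.
Net sludge production P_X = 0.2203 × 239.8 = 52.83 kg VSS/d.
R_O = Q·(S₀ − S) − 1.42·P_X = 239.8 − 1.42 × 52.83 = 164.7 kg O₂/d.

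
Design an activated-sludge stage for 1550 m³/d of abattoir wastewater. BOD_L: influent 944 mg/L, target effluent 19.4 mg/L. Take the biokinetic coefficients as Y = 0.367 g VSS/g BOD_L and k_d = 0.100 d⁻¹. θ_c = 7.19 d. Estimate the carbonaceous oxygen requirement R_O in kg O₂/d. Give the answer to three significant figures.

Correct the yield for decay: Y_obs = Y/(1 + k_d θ_c) = 0.367 / (1 + 0.100 × 7.19) = 0.367 / 1.719 = 0.2135.
Q·(S₀ − S) = 1550 × (944 − 19.4) × 10⁻³ = 1433 kg/d removed.
P_X = Y_obs·Q·(S₀ − S) = 0.2135 × 1433 = 306.0 kg VSS/d.
R_O = Q·ΔS − 1.42 P_X = 1433 − 434.5 = 998.7 kg O₂/d.

R_O ≈ 999 kg O₂/d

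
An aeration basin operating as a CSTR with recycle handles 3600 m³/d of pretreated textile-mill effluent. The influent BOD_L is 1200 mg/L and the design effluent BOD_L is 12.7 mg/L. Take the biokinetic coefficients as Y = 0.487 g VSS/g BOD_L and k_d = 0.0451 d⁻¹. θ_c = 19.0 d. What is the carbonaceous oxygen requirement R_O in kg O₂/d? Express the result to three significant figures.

Correct the yield for decay: Y_obs = Y/(1 + k_d θ_c) = 0.487 / (1 + 0.0451 × 19.0) = 0.487 / 1.857 = 0.2623.
Substrate removed = Q·(S₀ − S) = 3600 m³/d × (1200 − 12.7) g/m³ = 4.27×10^6 g/d = 4274 kg/d.
Net sludge production P_X = 0.2623 × 4274 = 1121 kg VSS/d.
R_O = Q·ΔS − 1.42 P_X = 4274 − 1592 = 2682 kg O₂/d.

R_O ≈ 2680 kg O₂/d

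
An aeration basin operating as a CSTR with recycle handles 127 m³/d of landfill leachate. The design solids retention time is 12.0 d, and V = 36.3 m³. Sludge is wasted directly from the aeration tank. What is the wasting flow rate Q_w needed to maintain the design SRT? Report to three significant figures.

For wasting at MLVSS concentration, Q_w = V/θ_c = 36.30/12.0 = 3.025 m³/d.

Q_w ≈ 3.02 m³/d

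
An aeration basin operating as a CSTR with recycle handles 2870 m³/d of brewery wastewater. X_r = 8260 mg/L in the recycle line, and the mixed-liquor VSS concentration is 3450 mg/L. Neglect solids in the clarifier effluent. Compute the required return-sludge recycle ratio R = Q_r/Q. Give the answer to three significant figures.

R ≈ 0.717

R = Q_r/Q = X/(X_r − X) = 3450 / (8260 − 3450) = 0.7173.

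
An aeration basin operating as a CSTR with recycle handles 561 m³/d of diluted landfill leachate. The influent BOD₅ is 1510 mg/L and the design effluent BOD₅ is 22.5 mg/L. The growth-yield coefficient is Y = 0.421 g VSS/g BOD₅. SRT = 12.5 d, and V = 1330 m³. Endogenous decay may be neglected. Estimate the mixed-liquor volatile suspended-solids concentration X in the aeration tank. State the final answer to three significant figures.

X ≈ 3300 mg/L

From V·X = Y·Q·(S₀ − S)·θ_c (decay neglected): X = 0.421 × 561 × (1510 − 22.5) × 12.5 / 1330 = 3302 mg/L.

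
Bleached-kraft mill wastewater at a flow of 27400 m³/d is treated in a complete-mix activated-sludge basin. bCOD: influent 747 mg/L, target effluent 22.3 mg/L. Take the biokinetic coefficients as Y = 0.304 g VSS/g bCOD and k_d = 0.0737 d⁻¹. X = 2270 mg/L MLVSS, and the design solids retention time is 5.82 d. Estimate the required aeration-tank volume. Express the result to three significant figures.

Rearranging the biomass balance for a CMAS with decay, V = Y·Q·ΔS·θ_c / [X·(1+k_d θ_c)] = 0.304 × 27400 × (747 − 22.3) × 5.82 / [2270 × (1 + 0.0737 × 5.82)] = 3.51×10^7 / 3244 = 10831 m³.

V ≈ 10800 m³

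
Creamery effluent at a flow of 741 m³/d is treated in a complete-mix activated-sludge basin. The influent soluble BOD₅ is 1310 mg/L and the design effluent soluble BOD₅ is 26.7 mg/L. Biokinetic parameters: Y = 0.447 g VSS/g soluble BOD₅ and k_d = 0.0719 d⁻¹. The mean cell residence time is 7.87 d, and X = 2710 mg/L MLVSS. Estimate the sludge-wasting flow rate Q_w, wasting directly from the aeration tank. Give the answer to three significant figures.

Rearranging the biomass balance for a CMAS with decay, V = Y·Q·ΔS·θ_c / [X·(1+k_d θ_c)] = 0.447 × 741 × (1310 − 26.7) × 7.87 / [2710 × (1 + 0.0719 × 7.87)] = 3.35×10^6 / 4243 = 788.3 m³.
With mixed-liquor wasting, θ_c = V/Q_w, so Q_w = V/θ_c = 788.3/7.87 = 100.2 m³/d.

Q_w ≈ 100 m³/d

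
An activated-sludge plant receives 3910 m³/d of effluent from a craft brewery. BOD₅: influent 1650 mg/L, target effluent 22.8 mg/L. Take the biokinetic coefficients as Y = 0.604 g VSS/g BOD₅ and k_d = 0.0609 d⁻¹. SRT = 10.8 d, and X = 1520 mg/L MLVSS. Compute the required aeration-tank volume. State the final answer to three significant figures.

V ≈ 16500 m³

Rearranging the biomass balance for a CMAS with decay, V = Y·Q·ΔS·θ_c / [X·(1+k_d θ_c)] = 0.604 × 3910 × (1650 − 22.8) × 10.8 / [1520 × (1 + 0.0609 × 10.8)] = 4.15×10^7 / 2520 = 16471 m³.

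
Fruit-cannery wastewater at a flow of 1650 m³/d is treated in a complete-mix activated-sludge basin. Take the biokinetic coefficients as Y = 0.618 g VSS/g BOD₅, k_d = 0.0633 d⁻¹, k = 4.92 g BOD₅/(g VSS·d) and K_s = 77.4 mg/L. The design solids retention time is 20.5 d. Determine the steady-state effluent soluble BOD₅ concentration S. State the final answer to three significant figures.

Effluent substrate depends only on kinetics and SRT: S = K_s(1 + k_d θ_c) / [θ_c(Yk − k_d) − 1] = 77.4 × (1 + 0.0633 × 20.5) / [20.5 × (0.618 × 4.92 − 0.0633) − 1] = 177.8 / 60.03 = 2.962 mg/L.

S ≈ 2.96 mg/L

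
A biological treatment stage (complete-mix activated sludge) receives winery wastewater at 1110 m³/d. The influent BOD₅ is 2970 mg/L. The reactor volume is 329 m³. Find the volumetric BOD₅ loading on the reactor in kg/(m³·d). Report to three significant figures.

L_v = Q S₀ / V = 1110 × 2970 × 10⁻³ / 329.0 = 10.02 kg/(m³·d).

L_v ≈ 10.0 kg BOD₅/(m³·d)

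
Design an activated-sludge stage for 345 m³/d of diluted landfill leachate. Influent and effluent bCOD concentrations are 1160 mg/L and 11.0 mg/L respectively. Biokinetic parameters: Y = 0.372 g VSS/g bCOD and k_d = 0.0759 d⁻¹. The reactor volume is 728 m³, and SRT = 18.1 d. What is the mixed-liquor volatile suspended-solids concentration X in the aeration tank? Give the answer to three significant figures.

Solving the biomass balance for X: X = Y Q (S₀−S) θ_c / [V (1+k_d θ_c)] = 0.372 × 345 × (1160 − 11.0) × 18.1 / [728 × (1 + 0.0759 × 18.1)] = 1544 mg/L.

X ≈ 1540 mg/L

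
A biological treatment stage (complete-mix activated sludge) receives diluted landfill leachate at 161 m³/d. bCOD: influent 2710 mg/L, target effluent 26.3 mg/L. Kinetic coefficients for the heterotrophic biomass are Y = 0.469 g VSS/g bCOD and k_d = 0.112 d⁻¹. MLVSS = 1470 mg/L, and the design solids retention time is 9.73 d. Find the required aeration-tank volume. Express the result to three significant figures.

Steady-state biomass mass balance: V·X·(1 + k_d·θ_c) = Y·Q·(S₀ − S)·θ_c, so V = 0.469 × 161 × (2710 − 26.3) × 9.73 / [1470 × (1 + 0.112 × 9.73)] = 1.97×10^6 / 3072 = 641.8 m³.

V ≈ 642 m³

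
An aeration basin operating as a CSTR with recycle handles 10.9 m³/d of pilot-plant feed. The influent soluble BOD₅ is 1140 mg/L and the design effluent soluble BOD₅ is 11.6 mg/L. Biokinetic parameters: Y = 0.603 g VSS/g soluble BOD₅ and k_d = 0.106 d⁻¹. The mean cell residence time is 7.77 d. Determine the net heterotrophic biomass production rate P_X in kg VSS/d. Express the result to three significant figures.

P_X ≈ 4.07 kg VSS/d

Y_obs = Y / (1 + k_d θ_c) = 0.603 / (1 + 0.106 × 7.77) = 0.603 / 1.824 = 0.3307.
ΔS = 1140 − 11.6 = 1128 mg/L, so the substrate removal rate is 10.9 × 1128/1000 = 12.30 kg soluble BOD₅/d.
So the net sludge growth is P_X = 0.3307 × 12.30 = 4.067 kg VSS/d.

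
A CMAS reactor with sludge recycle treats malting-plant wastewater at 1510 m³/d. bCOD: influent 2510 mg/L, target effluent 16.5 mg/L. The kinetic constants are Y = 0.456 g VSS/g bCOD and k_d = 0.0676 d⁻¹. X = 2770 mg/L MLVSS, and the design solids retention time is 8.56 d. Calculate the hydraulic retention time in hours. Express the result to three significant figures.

τ ≈ 53.4 h

From the SRT design equation V = Y Q (S₀−S) θ_c / [X (1 + k_d θ_c)] = 0.456 × 1510 × (2510 − 16.5) × 8.56 / [2770 × (1 + 0.0676 × 8.56)] = 1.47×10^7 / 4373 = 3361 m³.
Hydraulic retention time τ = V/Q = 3361 / 1510 = 2.226 d = 53.42 h.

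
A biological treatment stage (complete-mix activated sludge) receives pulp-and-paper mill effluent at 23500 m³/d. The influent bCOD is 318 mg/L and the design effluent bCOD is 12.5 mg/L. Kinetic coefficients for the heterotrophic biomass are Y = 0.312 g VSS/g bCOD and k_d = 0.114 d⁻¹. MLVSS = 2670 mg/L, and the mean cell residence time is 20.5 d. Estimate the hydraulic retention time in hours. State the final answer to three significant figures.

Steady-state biomass mass balance: V·X·(1 + k_d·θ_c) = Y·Q·(S₀ − S)·θ_c, so V = 0.312 × 23500 × (318 − 12.5) × 20.5 / [2670 × (1 + 0.114 × 20.5)] = 4.59×10^7 / 8910 = 5154 m³.
HRT = V/Q = 5154 m³ / 23500 m³·d⁻¹ = 0.2193 d × 24 = 5.263 h.

τ ≈ 5.26 h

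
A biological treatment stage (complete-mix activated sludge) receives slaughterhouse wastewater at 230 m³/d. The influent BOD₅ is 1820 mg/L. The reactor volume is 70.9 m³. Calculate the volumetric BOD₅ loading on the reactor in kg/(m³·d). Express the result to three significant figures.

L_v ≈ 5.90 kg BOD₅/(m³·d)

Applied BOD₅ load per unit volume = Q·S₀/V = (230 × 1820/1000)/70.90 = 5.904 kg BOD₅·m⁻³·d⁻¹.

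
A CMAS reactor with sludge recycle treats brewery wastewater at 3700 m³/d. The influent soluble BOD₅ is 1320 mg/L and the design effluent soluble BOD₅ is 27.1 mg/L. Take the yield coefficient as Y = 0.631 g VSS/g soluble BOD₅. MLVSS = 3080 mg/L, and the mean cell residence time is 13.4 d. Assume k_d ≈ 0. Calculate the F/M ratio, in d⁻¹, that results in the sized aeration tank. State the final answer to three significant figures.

With k_d = 0 the design equation reduces to V = Y Q (S₀−S) θ_c / X = 0.631 × 3700 × (1320 − 27.1) × 13.4 / 3080 = 13133 m³.
F/M = applied load / biomass = Q·S₀/(V·X) = 3700 × 1320 / (13133 × 3080) = 0.1207 d⁻¹.

F/M ≈ 0.121 d⁻¹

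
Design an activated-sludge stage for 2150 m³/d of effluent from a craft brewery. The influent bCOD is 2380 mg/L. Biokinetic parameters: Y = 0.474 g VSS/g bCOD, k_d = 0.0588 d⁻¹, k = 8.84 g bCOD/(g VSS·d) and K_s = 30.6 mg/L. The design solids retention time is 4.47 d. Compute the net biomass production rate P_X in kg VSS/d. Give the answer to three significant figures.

P_X ≈ 1920 kg VSS/d

For a completely mixed reactor with recycle the Lawrence–McCarty relation gives S = K_s·(1 + k_d·θ_c) / [θ_c·(Y·k − k_d) − 1] = 30.6 × (1 + 0.0588 × 4.47) / [4.47 × (0.474 × 8.84 − 0.0588) − 1] = 38.64 / 17.47 = 2.212 mg/L.
Correct the yield for decay: Y_obs = Y/(1 + k_d θ_c) = 0.474 / (1 + 0.0588 × 4.47) = 0.474 / 1.263 = 0.3753.
Substrate removed = Q·(S₀ − S) = 2150 m³/d × (2380 − 2.21) g/m³ = 5.11×10^6 g/d = 5112 kg/d.
Biomass produced: P_X = Y_obs·Q·ΔS = 0.3753 × 5112 ≈ 1919 kg VSS/d.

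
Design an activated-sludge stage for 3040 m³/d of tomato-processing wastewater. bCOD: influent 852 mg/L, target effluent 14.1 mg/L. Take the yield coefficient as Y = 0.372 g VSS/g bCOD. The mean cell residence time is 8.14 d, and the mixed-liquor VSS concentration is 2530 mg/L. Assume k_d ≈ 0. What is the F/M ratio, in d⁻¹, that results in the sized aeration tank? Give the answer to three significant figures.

Biomass mass balance (decay neglected): V·X = Y·Q·(S₀ − S)·θ_c, so V = 0.372 × 3040 × (852 − 14.1) × 8.14 / 2530 = 3049 m³.
F/M = applied load / biomass = Q·S₀/(V·X) = 3040 × 852 / (3049 × 2530) = 0.3358 d⁻¹.

F/M ≈ 0.336 d⁻¹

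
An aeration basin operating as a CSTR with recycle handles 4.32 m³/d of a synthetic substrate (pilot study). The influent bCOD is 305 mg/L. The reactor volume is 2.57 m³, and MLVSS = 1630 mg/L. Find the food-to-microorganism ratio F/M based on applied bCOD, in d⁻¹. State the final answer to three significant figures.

F/M = applied load / biomass = Q·S₀/(V·X) = 4.32 × 305 / (2.570 × 1630) = 0.3145 d⁻¹.

F/M ≈ 0.315 d⁻¹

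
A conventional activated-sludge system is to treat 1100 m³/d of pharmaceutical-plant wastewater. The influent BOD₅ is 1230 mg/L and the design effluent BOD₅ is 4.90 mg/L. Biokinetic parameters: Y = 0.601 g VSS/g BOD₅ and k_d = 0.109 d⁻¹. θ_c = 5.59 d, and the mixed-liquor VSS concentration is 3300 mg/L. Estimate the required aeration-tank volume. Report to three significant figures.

V ≈ 853 m³

From the SRT design equation V = Y Q (S₀−S) θ_c / [X (1 + k_d θ_c)] = 0.601 × 1100 × (1230 − 4.90) × 5.59 / [3300 × (1 + 0.109 × 5.59)] = 4.53×10^6 / 5311 = 852.5 m³.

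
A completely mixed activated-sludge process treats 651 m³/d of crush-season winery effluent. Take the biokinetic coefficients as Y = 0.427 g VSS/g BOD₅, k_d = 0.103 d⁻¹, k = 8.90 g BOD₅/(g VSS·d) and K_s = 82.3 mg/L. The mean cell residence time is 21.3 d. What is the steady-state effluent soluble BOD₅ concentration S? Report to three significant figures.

S ≈ 3.38 mg/L

From the Monod/SRT balance for a CMAS, S = K_s·(1+k_d θ_c)/[θ_c·(Y k − k_d) − 1] = 82.3 × (1 + 0.103 × 21.3) / [21.3 × (0.427 × 8.90 − 0.103) − 1] = 262.9 / 77.75 = 3.381 mg/L.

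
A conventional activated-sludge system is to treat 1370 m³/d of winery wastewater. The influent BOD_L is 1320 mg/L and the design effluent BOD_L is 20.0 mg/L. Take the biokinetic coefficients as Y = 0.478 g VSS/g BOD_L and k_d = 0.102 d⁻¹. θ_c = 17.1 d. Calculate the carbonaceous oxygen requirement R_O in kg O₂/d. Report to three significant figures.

Correct the yield for decay: Y_obs = Y/(1 + k_d θ_c) = 0.478 / (1 + 0.102 × 17.1) = 0.478 / 2.744 = 0.1742.
Q·(S₀ − S) = 1370 × (1320 − 20.0) × 10⁻³ = 1781 kg/d removed.
Net sludge production P_X = 0.1742 × 1781 = 310.2 kg VSS/d.
R_O = Q·ΔS − 1.42 P_X = 1781 − 440.5 = 1340 kg O₂/d.

R_O ≈ 1340 kg O₂/d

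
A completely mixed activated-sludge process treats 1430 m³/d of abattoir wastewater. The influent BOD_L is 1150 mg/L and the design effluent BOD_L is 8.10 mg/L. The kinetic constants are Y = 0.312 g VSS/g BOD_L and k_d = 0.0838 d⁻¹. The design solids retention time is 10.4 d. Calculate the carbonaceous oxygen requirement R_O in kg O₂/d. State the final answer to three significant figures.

R_O ≈ 1250 kg O₂/d

Y_obs = Y / (1 + k_d θ_c) = 0.312 / (1 + 0.0838 × 10.4) = 0.312 / 1.872 = 0.1667.
Mass of BOD_L removed per day: Q(S₀ − S) = 1430 × 1142 g/m³ = 1633 kg/d.
Net sludge production P_X = 0.1667 × 1633 = 272.2 kg VSS/d.
Carbonaceous O₂ demand = substrate oxidised − cell-mass equivalent = 1633 − 1.42 × 272.2 = 1246 kg O₂/d.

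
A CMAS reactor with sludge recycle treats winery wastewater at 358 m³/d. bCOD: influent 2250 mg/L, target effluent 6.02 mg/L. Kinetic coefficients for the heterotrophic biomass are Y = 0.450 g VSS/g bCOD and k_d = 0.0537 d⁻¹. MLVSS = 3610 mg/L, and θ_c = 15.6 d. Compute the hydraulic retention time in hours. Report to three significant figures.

Steady-state biomass mass balance: V·X·(1 + k_d·θ_c) = Y·Q·(S₀ − S)·θ_c, so V = 0.450 × 358 × (2250 − 6.02) × 15.6 / [3610 × (1 + 0.0537 × 15.6)] = 5.64×10^6 / 6634 = 850.1 m³.
Hydraulic retention time τ = V/Q = 850.1 / 358 = 2.374 d = 56.99 h.

τ ≈ 57.0 h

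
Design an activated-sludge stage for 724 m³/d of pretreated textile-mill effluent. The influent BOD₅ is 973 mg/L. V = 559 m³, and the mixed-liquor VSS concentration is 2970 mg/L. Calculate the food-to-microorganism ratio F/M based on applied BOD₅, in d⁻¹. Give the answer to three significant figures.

F/M ≈ 0.424 d⁻¹

F/M = applied load / biomass = Q·S₀/(V·X) = 724 × 973 / (559.0 × 2970) = 0.4243 d⁻¹.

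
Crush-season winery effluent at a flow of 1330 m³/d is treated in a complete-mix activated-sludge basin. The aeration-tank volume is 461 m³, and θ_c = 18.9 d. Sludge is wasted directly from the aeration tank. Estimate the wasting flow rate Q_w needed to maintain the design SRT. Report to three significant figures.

Wasting from the aeration tank: Q_w = V / θ_c = 461.0 / 18.9 = 24.39 m³/d.

Q_w ≈ 24.4 m³/d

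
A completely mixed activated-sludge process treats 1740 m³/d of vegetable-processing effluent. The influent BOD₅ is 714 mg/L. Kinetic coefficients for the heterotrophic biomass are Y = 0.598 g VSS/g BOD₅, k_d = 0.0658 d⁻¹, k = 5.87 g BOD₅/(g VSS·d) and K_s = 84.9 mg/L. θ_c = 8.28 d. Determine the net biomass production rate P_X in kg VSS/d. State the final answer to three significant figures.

P_X ≈ 478 kg VSS/d

From the Monod/SRT balance for a CMAS, S = K_s·(1+k_d θ_c)/[θ_c·(Y k − k_d) − 1] = 84.9 × (1 + 0.0658 × 8.28) / [8.28 × (0.598 × 5.87 − 0.0658) − 1] = 131.2 / 27.52 = 4.766 mg/L.
The observed yield is Y_obs = Y/(1 + k_d·θ_c) = 0.598 / (1 + 0.0658 × 8.28) = 0.598 / 1.545 = 0.3871 g VSS per g BOD₅ removed.
ΔS = 714 − 4.77 = 709.2 mg/L, so the substrate removal rate is 1740 × 709.2/1000 = 1234 kg BOD₅/d.
Biomass produced: P_X = Y_obs·Q·ΔS = 0.3871 × 1234 ≈ 477.7 kg VSS/d.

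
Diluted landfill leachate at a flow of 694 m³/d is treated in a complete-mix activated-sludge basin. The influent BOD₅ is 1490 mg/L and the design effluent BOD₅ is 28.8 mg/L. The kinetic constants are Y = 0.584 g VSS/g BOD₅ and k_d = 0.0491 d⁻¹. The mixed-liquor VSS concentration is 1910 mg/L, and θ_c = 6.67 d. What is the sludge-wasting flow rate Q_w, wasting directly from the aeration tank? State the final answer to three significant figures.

Q_w ≈ 234 m³/d

Rearranging the biomass balance for a CMAS with decay, V = Y·Q·ΔS·θ_c / [X·(1+k_d θ_c)] = 0.584 × 694 × (1490 − 28.8) × 6.67 / [1910 × (1 + 0.0491 × 6.67)] = 3.95×10^6 / 2536 = 1558 m³.
Wasting from the aeration tank: Q_w = V / θ_c = 1558 / 6.67 = 233.6 m³/d.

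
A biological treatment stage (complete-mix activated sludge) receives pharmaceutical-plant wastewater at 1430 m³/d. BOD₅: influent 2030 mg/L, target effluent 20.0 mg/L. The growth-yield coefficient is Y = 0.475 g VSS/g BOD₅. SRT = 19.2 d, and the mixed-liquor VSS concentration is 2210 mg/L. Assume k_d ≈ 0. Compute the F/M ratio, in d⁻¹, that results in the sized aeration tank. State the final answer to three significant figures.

With k_d = 0 the design equation reduces to V = Y Q (S₀−S) θ_c / X = 0.475 × 1430 × (2030 − 20.0) × 19.2 / 2210 = 11861 m³.
Food-to-microorganism ratio F/M = Q S₀ / (V X) = 1430 × 2030 / (11861 × 2210) = 0.1107 d⁻¹.

F/M ≈ 0.111 d⁻¹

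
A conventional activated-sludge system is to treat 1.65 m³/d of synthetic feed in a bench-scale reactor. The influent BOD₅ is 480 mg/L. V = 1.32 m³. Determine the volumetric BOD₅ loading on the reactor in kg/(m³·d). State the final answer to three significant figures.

Applied BOD₅ load per unit volume = Q·S₀/V = (1.65 × 480/1000)/1.320 = 0.6000 kg BOD₅·m⁻³·d⁻¹.

L_v ≈ 0.600 kg BOD₅/(m³·d)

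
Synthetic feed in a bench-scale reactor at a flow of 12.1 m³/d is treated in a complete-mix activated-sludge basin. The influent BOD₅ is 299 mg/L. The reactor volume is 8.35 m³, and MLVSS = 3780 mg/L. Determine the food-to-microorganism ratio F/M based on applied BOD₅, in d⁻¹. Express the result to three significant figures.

F/M = Q·S₀ / (V·X) = 12.1 × 299 / (8.350 × 3780) = 0.1146 g BOD₅·(g VSS·d)⁻¹.

F/M ≈ 0.115 d⁻¹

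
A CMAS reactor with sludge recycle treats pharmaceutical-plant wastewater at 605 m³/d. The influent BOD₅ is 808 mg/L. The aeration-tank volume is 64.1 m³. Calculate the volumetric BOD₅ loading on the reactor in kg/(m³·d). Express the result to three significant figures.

Applied BOD₅ load per unit volume = Q·S₀/V = (605 × 808/1000)/64.10 = 7.626 kg BOD₅·m⁻³·d⁻¹.

L_v ≈ 7.63 kg BOD₅/(m³·d)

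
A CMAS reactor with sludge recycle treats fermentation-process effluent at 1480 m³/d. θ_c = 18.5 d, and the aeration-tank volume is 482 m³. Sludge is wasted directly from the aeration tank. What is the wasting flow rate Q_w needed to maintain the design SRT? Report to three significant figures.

Q_w ≈ 26.1 m³/d

With mixed-liquor wasting, θ_c = V/Q_w, so Q_w = V/θ_c = 482.0/18.5 = 26.05 m³/d.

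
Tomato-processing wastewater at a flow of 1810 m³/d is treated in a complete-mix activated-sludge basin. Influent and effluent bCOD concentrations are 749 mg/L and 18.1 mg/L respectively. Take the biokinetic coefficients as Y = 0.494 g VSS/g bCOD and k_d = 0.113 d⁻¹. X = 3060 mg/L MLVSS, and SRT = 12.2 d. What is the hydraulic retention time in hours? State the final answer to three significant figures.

Steady-state biomass mass balance: V·X·(1 + k_d·θ_c) = Y·Q·(S₀ − S)·θ_c, so V = 0.494 × 1810 × (749 − 18.1) × 12.2 / [3060 × (1 + 0.113 × 12.2)] = 7.97×10^6 / 7279 = 1095 m³.
Hydraulic retention time τ = V/Q = 1095 / 1810 = 0.6052 d = 14.52 h.

τ ≈ 14.5 h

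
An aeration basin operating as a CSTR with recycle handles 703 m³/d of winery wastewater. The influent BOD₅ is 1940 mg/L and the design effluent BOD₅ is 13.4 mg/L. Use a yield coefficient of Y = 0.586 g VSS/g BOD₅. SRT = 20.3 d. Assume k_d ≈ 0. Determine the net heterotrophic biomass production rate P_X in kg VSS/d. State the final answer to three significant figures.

P_X ≈ 794 kg VSS/d

No decay correction is needed, so Y_obs = Y = 0.586.
ΔS = 1940 − 13.4 = 1927 mg/L, so the substrate removal rate is 703 × 1927/1000 = 1354 kg BOD₅/d.
Biomass produced: P_X = Y_obs·Q·ΔS = 0.5860 × 1354 ≈ 793.7 kg VSS/d.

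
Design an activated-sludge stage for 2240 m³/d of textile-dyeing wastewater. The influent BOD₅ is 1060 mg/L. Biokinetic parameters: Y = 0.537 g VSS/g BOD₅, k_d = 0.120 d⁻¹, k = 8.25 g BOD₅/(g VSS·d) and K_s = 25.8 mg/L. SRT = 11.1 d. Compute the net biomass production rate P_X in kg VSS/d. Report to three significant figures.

Effluent substrate depends only on kinetics and SRT: S = K_s(1 + k_d θ_c) / [θ_c(Yk − k_d) − 1] = 25.8 × (1 + 0.120 × 11.1) / [11.1 × (0.537 × 8.25 − 0.120) − 1] = 60.17 / 46.84 = 1.284 mg/L.
Correct the yield for decay: Y_obs = Y/(1 + k_d θ_c) = 0.537 / (1 + 0.120 × 11.1) = 0.537 / 2.332 = 0.2303.
ΔS = 1060 − 1.28 = 1059 mg/L, so the substrate removal rate is 2240 × 1059/1000 = 2372 kg BOD₅/d.
Biomass produced: P_X = Y_obs·Q·ΔS = 0.2303 × 2372 ≈ 546.1 kg VSS/d.

P_X ≈ 546 kg VSS/d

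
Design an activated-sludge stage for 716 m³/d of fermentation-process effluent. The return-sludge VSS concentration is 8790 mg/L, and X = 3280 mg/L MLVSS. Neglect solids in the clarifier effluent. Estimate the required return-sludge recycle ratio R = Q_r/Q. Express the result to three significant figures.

R ≈ 0.595

R = Q_r/Q = X/(X_r − X) = 3280 / (8790 − 3280) = 0.5953.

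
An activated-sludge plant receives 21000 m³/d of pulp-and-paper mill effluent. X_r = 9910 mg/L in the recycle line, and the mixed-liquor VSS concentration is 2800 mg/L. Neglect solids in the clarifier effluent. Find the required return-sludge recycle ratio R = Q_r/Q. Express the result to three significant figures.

Solids balance on the clarifier gives (1+R)X = R·X_r, so R = X/(X_r − X) = 2800 / (9910 − 2800) = 0.3938.

R ≈ 0.394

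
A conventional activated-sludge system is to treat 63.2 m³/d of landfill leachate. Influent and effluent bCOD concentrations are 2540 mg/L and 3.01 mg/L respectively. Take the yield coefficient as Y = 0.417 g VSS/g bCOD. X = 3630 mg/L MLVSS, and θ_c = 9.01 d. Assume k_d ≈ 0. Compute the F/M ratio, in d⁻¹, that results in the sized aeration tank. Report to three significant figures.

Biomass mass balance (decay neglected): V·X = Y·Q·(S₀ − S)·θ_c, so V = 0.417 × 63.2 × (2540 − 3.01) × 9.01 / 3630 = 166.0 m³.
F/M = Q·S₀ / (V·X) = 63.2 × 2540 / (166.0 × 3630) = 0.2665 g bCOD·(g VSS·d)⁻¹.

F/M ≈ 0.266 d⁻¹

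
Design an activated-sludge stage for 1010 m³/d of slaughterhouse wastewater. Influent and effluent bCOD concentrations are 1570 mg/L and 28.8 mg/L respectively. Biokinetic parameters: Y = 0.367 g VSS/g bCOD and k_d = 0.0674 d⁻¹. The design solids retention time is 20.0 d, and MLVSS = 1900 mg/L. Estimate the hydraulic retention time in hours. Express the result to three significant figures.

Steady-state biomass mass balance: V·X·(1 + k_d·θ_c) = Y·Q·(S₀ − S)·θ_c, so V = 0.367 × 1010 × (1570 − 28.8) × 20.0 / [1900 × (1 + 0.0674 × 20.0)] = 1.14×10^7 / 4461 = 2561 m³.
HRT = V/Q = 2561 m³ / 1010 m³·d⁻¹ = 2.536 d × 24 = 60.86 h.

τ ≈ 60.9 h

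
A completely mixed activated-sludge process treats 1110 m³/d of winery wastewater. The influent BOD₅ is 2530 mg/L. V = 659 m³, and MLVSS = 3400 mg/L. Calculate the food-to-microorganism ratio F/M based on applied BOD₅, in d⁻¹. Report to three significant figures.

F/M ≈ 1.25 d⁻¹

F/M = applied load / biomass = Q·S₀/(V·X) = 1110 × 2530 / (659.0 × 3400) = 1.253 d⁻¹.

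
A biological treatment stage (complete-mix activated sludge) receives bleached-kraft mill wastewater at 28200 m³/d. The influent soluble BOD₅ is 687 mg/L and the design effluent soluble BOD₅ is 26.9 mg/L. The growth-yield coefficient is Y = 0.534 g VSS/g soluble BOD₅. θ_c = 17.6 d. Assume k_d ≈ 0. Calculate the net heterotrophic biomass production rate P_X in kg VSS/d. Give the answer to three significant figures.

P_X ≈ 9940 kg VSS/d

With endogenous decay neglected, the observed yield equals the true yield: Y_obs = Y = 0.534 g VSS/g soluble BOD₅.
Q·(S₀ − S) = 28200 × (687 − 26.9) × 10⁻³ = 18615 kg/d removed.
Biomass produced: P_X = Y_obs·Q·ΔS = 0.5340 × 18615 ≈ 9940 kg VSS/d.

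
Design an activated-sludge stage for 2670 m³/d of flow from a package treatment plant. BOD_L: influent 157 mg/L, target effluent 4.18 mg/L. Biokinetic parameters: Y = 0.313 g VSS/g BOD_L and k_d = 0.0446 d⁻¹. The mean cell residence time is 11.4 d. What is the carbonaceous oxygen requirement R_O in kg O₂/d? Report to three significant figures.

R_O ≈ 288 kg O₂/d

Correct the yield for decay: Y_obs = Y/(1 + k_d θ_c) = 0.313 / (1 + 0.0446 × 11.4) = 0.313 / 1.508 = 0.2075.
Substrate removed = Q·(S₀ − S) = 2670 m³/d × (157 − 4.18) g/m³ = 4.08×10^5 g/d = 408.0 kg/d.
Biomass synthesised: P_X = Y_obs × 408.0 = 84.67 kg VSS/d.
R_O = Q·(S₀ − S) − 1.42·P_X = 408.0 − 1.42 × 84.67 = 287.8 kg O₂/d.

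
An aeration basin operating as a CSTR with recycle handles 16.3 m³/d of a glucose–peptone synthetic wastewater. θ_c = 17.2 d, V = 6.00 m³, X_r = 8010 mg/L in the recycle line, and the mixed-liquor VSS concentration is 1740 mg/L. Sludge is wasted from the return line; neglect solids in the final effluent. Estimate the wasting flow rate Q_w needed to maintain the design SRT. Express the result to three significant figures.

Q_w ≈ 0.0758 m³/d

Wasting from the return line (neglecting effluent solids): Q_w = V·X / (θ_c·X_r) = 6.000 × 1740 / (17.2 × 8010) = 0.07578 m³/d.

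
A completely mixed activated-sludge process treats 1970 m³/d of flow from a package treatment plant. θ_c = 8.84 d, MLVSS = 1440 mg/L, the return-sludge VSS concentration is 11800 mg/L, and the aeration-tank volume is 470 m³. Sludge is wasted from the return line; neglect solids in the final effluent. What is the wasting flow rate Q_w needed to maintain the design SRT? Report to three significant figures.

Q_w = (V·X)/(θ_c X_r) = 470.0 × 1440 / (8.84 × 11800) = 6.488 m³/d.

Q_w ≈ 6.49 m³/d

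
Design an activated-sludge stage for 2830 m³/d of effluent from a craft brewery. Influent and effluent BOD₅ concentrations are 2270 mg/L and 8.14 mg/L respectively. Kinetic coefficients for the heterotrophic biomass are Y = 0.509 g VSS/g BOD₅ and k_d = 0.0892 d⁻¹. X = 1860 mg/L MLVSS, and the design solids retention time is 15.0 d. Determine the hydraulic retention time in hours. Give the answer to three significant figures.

τ ≈ 95.3 h

From the SRT design equation V = Y Q (S₀−S) θ_c / [X (1 + k_d θ_c)] = 0.509 × 2830 × (2270 − 8.14) × 15.0 / [1860 × (1 + 0.0892 × 15.0)] = 4.89×10^7 / 4349 = 11238 m³.
Hydraulic retention time τ = V/Q = 11238 / 2830 = 3.971 d = 95.31 h.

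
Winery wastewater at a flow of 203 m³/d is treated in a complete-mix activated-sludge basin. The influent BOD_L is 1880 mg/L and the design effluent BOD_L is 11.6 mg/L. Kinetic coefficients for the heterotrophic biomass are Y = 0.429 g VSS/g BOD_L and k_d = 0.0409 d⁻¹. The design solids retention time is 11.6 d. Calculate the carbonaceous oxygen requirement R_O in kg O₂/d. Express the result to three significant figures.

The observed yield is Y_obs = Y/(1 + k_d·θ_c) = 0.429 / (1 + 0.0409 × 11.6) = 0.429 / 1.474 = 0.2910 g VSS per g BOD_L removed.
Substrate removed = Q·(S₀ − S) = 203 m³/d × (1880 − 11.6) g/m³ = 3.79×10^5 g/d = 379.3 kg/d.
Biomass synthesised: P_X = Y_obs × 379.3 = 110.4 kg VSS/d.
Carbonaceous O₂ demand = substrate oxidised − cell-mass equivalent = 379.3 − 1.42 × 110.4 = 222.6 kg O₂/d.

R_O ≈ 223 kg O₂/d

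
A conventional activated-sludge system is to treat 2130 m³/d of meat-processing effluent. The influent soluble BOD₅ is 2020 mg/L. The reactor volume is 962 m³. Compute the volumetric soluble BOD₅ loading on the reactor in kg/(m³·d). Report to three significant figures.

L_v ≈ 4.47 kg soluble BOD₅/(m³·d)

Applied soluble BOD₅ load per unit volume = Q·S₀/V = (2130 × 2020/1000)/962.0 = 4.473 kg soluble BOD₅·m⁻³·d⁻¹.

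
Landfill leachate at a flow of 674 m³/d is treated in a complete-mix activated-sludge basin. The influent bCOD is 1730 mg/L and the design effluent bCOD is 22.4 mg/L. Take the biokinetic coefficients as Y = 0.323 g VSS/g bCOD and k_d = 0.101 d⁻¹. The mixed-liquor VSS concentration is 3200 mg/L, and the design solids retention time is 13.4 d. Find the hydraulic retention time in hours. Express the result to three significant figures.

τ ≈ 23.6 h

Steady-state biomass mass balance: V·X·(1 + k_d·θ_c) = Y·Q·(S₀ − S)·θ_c, so V = 0.323 × 674 × (1730 − 22.4) × 13.4 / [3200 × (1 + 0.101 × 13.4)] = 4.98×10^6 / 7531 = 661.5 m³.
HRT = V/Q = 661.5 m³ / 674 m³·d⁻¹ = 0.9814 d × 24 = 23.55 h.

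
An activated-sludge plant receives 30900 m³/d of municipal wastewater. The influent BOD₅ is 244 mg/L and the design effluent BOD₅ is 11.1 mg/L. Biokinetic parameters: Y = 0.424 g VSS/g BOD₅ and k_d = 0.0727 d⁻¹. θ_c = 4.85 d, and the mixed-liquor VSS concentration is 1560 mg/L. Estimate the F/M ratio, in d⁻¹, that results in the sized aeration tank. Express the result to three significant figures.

F/M ≈ 0.689 d⁻¹

Steady-state biomass mass balance: V·X·(1 + k_d·θ_c) = Y·Q·(S₀ − S)·θ_c, so V = 0.424 × 30900 × (244 − 11.1) × 4.85 / [1560 × (1 + 0.0727 × 4.85)] = 1.48×10^7 / 2110 = 7014 m³.
Food-to-microorganism ratio F/M = Q S₀ / (V X) = 30900 × 244 / (7014 × 1560) = 0.6891 d⁻¹.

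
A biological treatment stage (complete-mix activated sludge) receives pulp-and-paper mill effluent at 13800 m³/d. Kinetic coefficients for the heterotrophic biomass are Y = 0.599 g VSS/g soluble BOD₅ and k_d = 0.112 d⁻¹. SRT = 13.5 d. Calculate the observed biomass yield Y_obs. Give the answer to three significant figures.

Y_obs ≈ 0.238 g VSS/g soluble BOD₅

Y_obs = Y / (1 + k_d θ_c) = 0.599 / (1 + 0.112 × 13.5) = 0.599 / 2.512 = 0.2385.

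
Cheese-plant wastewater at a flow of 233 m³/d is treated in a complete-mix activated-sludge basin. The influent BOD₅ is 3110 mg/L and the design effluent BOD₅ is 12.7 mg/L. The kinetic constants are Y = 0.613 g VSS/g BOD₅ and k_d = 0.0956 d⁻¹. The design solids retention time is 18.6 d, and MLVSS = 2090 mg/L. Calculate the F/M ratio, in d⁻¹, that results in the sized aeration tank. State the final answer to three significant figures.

Steady-state biomass mass balance: V·X·(1 + k_d·θ_c) = Y·Q·(S₀ − S)·θ_c, so V = 0.613 × 233 × (3110 − 12.7) × 18.6 / [2090 × (1 + 0.0956 × 18.6)] = 8.23×10^6 / 5806 = 1417 m³.
F/M = Q·S₀ / (V·X) = 233 × 3110 / (1417 × 2090) = 0.2447 g BOD₅·(g VSS·d)⁻¹.

F/M ≈ 0.245 d⁻¹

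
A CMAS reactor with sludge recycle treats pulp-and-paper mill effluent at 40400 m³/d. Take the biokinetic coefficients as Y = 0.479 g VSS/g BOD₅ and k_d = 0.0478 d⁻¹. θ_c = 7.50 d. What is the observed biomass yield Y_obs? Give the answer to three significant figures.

Y_obs ≈ 0.353 g VSS/g BOD₅

The observed yield is Y_obs = Y/(1 + k_d·θ_c) = 0.479 / (1 + 0.0478 × 7.50) = 0.479 / 1.359 = 0.3526 g VSS per g BOD₅ removed.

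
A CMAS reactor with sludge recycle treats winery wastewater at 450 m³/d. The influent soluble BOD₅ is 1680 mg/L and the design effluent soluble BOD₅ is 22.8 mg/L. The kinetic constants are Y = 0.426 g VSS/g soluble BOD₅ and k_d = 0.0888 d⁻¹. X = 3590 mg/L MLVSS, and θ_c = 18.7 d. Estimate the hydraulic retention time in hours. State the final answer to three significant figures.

Rearranging the biomass balance for a CMAS with decay, V = Y·Q·ΔS·θ_c / [X·(1+k_d θ_c)] = 0.426 × 450 × (1680 − 22.8) × 18.7 / [3590 × (1 + 0.0888 × 18.7)] = 5.94×10^6 / 9551 = 622.0 m³.
Hydraulic retention time τ = V/Q = 622.0 / 450 = 1.382 d = 33.17 h.

τ ≈ 33.2 h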